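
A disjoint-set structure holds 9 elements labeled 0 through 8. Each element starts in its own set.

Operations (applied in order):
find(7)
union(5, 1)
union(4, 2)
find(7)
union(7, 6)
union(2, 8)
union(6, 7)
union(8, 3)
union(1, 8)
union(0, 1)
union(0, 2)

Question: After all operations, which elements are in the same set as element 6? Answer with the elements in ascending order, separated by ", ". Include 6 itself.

Answer: 6, 7

Derivation:
Step 1: find(7) -> no change; set of 7 is {7}
Step 2: union(5, 1) -> merged; set of 5 now {1, 5}
Step 3: union(4, 2) -> merged; set of 4 now {2, 4}
Step 4: find(7) -> no change; set of 7 is {7}
Step 5: union(7, 6) -> merged; set of 7 now {6, 7}
Step 6: union(2, 8) -> merged; set of 2 now {2, 4, 8}
Step 7: union(6, 7) -> already same set; set of 6 now {6, 7}
Step 8: union(8, 3) -> merged; set of 8 now {2, 3, 4, 8}
Step 9: union(1, 8) -> merged; set of 1 now {1, 2, 3, 4, 5, 8}
Step 10: union(0, 1) -> merged; set of 0 now {0, 1, 2, 3, 4, 5, 8}
Step 11: union(0, 2) -> already same set; set of 0 now {0, 1, 2, 3, 4, 5, 8}
Component of 6: {6, 7}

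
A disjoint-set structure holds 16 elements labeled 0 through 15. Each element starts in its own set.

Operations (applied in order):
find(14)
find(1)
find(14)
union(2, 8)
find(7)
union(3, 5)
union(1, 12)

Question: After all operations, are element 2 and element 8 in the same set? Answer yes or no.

Answer: yes

Derivation:
Step 1: find(14) -> no change; set of 14 is {14}
Step 2: find(1) -> no change; set of 1 is {1}
Step 3: find(14) -> no change; set of 14 is {14}
Step 4: union(2, 8) -> merged; set of 2 now {2, 8}
Step 5: find(7) -> no change; set of 7 is {7}
Step 6: union(3, 5) -> merged; set of 3 now {3, 5}
Step 7: union(1, 12) -> merged; set of 1 now {1, 12}
Set of 2: {2, 8}; 8 is a member.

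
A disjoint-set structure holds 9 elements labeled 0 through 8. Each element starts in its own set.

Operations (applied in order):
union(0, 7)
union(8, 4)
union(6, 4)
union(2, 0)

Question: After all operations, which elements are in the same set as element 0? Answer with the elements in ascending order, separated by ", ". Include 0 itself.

Step 1: union(0, 7) -> merged; set of 0 now {0, 7}
Step 2: union(8, 4) -> merged; set of 8 now {4, 8}
Step 3: union(6, 4) -> merged; set of 6 now {4, 6, 8}
Step 4: union(2, 0) -> merged; set of 2 now {0, 2, 7}
Component of 0: {0, 2, 7}

Answer: 0, 2, 7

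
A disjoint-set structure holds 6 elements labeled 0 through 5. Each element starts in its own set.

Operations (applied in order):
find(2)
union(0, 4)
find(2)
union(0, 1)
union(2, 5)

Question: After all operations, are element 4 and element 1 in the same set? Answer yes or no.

Step 1: find(2) -> no change; set of 2 is {2}
Step 2: union(0, 4) -> merged; set of 0 now {0, 4}
Step 3: find(2) -> no change; set of 2 is {2}
Step 4: union(0, 1) -> merged; set of 0 now {0, 1, 4}
Step 5: union(2, 5) -> merged; set of 2 now {2, 5}
Set of 4: {0, 1, 4}; 1 is a member.

Answer: yes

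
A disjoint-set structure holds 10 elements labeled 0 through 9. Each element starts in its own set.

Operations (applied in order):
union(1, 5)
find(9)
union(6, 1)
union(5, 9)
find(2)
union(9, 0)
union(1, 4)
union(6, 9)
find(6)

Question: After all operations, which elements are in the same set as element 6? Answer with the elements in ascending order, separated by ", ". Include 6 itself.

Step 1: union(1, 5) -> merged; set of 1 now {1, 5}
Step 2: find(9) -> no change; set of 9 is {9}
Step 3: union(6, 1) -> merged; set of 6 now {1, 5, 6}
Step 4: union(5, 9) -> merged; set of 5 now {1, 5, 6, 9}
Step 5: find(2) -> no change; set of 2 is {2}
Step 6: union(9, 0) -> merged; set of 9 now {0, 1, 5, 6, 9}
Step 7: union(1, 4) -> merged; set of 1 now {0, 1, 4, 5, 6, 9}
Step 8: union(6, 9) -> already same set; set of 6 now {0, 1, 4, 5, 6, 9}
Step 9: find(6) -> no change; set of 6 is {0, 1, 4, 5, 6, 9}
Component of 6: {0, 1, 4, 5, 6, 9}

Answer: 0, 1, 4, 5, 6, 9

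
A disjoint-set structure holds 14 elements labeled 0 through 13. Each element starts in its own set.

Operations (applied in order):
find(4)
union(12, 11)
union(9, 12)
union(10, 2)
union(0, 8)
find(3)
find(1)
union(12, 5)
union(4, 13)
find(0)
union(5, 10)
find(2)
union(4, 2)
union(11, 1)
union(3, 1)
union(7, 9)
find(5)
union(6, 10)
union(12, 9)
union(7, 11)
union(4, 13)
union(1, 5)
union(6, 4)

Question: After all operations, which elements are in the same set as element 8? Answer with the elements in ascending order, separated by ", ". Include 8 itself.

Answer: 0, 8

Derivation:
Step 1: find(4) -> no change; set of 4 is {4}
Step 2: union(12, 11) -> merged; set of 12 now {11, 12}
Step 3: union(9, 12) -> merged; set of 9 now {9, 11, 12}
Step 4: union(10, 2) -> merged; set of 10 now {2, 10}
Step 5: union(0, 8) -> merged; set of 0 now {0, 8}
Step 6: find(3) -> no change; set of 3 is {3}
Step 7: find(1) -> no change; set of 1 is {1}
Step 8: union(12, 5) -> merged; set of 12 now {5, 9, 11, 12}
Step 9: union(4, 13) -> merged; set of 4 now {4, 13}
Step 10: find(0) -> no change; set of 0 is {0, 8}
Step 11: union(5, 10) -> merged; set of 5 now {2, 5, 9, 10, 11, 12}
Step 12: find(2) -> no change; set of 2 is {2, 5, 9, 10, 11, 12}
Step 13: union(4, 2) -> merged; set of 4 now {2, 4, 5, 9, 10, 11, 12, 13}
Step 14: union(11, 1) -> merged; set of 11 now {1, 2, 4, 5, 9, 10, 11, 12, 13}
Step 15: union(3, 1) -> merged; set of 3 now {1, 2, 3, 4, 5, 9, 10, 11, 12, 13}
Step 16: union(7, 9) -> merged; set of 7 now {1, 2, 3, 4, 5, 7, 9, 10, 11, 12, 13}
Step 17: find(5) -> no change; set of 5 is {1, 2, 3, 4, 5, 7, 9, 10, 11, 12, 13}
Step 18: union(6, 10) -> merged; set of 6 now {1, 2, 3, 4, 5, 6, 7, 9, 10, 11, 12, 13}
Step 19: union(12, 9) -> already same set; set of 12 now {1, 2, 3, 4, 5, 6, 7, 9, 10, 11, 12, 13}
Step 20: union(7, 11) -> already same set; set of 7 now {1, 2, 3, 4, 5, 6, 7, 9, 10, 11, 12, 13}
Step 21: union(4, 13) -> already same set; set of 4 now {1, 2, 3, 4, 5, 6, 7, 9, 10, 11, 12, 13}
Step 22: union(1, 5) -> already same set; set of 1 now {1, 2, 3, 4, 5, 6, 7, 9, 10, 11, 12, 13}
Step 23: union(6, 4) -> already same set; set of 6 now {1, 2, 3, 4, 5, 6, 7, 9, 10, 11, 12, 13}
Component of 8: {0, 8}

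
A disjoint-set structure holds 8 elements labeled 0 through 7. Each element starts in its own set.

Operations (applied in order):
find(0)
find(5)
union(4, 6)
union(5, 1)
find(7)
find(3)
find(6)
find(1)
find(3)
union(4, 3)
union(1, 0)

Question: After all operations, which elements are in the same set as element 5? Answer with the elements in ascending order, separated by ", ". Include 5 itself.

Answer: 0, 1, 5

Derivation:
Step 1: find(0) -> no change; set of 0 is {0}
Step 2: find(5) -> no change; set of 5 is {5}
Step 3: union(4, 6) -> merged; set of 4 now {4, 6}
Step 4: union(5, 1) -> merged; set of 5 now {1, 5}
Step 5: find(7) -> no change; set of 7 is {7}
Step 6: find(3) -> no change; set of 3 is {3}
Step 7: find(6) -> no change; set of 6 is {4, 6}
Step 8: find(1) -> no change; set of 1 is {1, 5}
Step 9: find(3) -> no change; set of 3 is {3}
Step 10: union(4, 3) -> merged; set of 4 now {3, 4, 6}
Step 11: union(1, 0) -> merged; set of 1 now {0, 1, 5}
Component of 5: {0, 1, 5}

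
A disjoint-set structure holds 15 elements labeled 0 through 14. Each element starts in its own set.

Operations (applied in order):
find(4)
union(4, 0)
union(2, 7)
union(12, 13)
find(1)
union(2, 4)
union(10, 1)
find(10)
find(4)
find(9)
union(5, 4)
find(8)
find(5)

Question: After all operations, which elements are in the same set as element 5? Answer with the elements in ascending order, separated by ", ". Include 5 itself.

Step 1: find(4) -> no change; set of 4 is {4}
Step 2: union(4, 0) -> merged; set of 4 now {0, 4}
Step 3: union(2, 7) -> merged; set of 2 now {2, 7}
Step 4: union(12, 13) -> merged; set of 12 now {12, 13}
Step 5: find(1) -> no change; set of 1 is {1}
Step 6: union(2, 4) -> merged; set of 2 now {0, 2, 4, 7}
Step 7: union(10, 1) -> merged; set of 10 now {1, 10}
Step 8: find(10) -> no change; set of 10 is {1, 10}
Step 9: find(4) -> no change; set of 4 is {0, 2, 4, 7}
Step 10: find(9) -> no change; set of 9 is {9}
Step 11: union(5, 4) -> merged; set of 5 now {0, 2, 4, 5, 7}
Step 12: find(8) -> no change; set of 8 is {8}
Step 13: find(5) -> no change; set of 5 is {0, 2, 4, 5, 7}
Component of 5: {0, 2, 4, 5, 7}

Answer: 0, 2, 4, 5, 7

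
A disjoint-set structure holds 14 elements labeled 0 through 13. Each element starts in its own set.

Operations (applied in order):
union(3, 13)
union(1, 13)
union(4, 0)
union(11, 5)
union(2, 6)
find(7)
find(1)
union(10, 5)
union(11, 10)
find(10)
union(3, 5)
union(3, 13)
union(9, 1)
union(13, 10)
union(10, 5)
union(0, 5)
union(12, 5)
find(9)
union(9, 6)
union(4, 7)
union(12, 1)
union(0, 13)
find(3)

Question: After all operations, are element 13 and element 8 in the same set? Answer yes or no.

Step 1: union(3, 13) -> merged; set of 3 now {3, 13}
Step 2: union(1, 13) -> merged; set of 1 now {1, 3, 13}
Step 3: union(4, 0) -> merged; set of 4 now {0, 4}
Step 4: union(11, 5) -> merged; set of 11 now {5, 11}
Step 5: union(2, 6) -> merged; set of 2 now {2, 6}
Step 6: find(7) -> no change; set of 7 is {7}
Step 7: find(1) -> no change; set of 1 is {1, 3, 13}
Step 8: union(10, 5) -> merged; set of 10 now {5, 10, 11}
Step 9: union(11, 10) -> already same set; set of 11 now {5, 10, 11}
Step 10: find(10) -> no change; set of 10 is {5, 10, 11}
Step 11: union(3, 5) -> merged; set of 3 now {1, 3, 5, 10, 11, 13}
Step 12: union(3, 13) -> already same set; set of 3 now {1, 3, 5, 10, 11, 13}
Step 13: union(9, 1) -> merged; set of 9 now {1, 3, 5, 9, 10, 11, 13}
Step 14: union(13, 10) -> already same set; set of 13 now {1, 3, 5, 9, 10, 11, 13}
Step 15: union(10, 5) -> already same set; set of 10 now {1, 3, 5, 9, 10, 11, 13}
Step 16: union(0, 5) -> merged; set of 0 now {0, 1, 3, 4, 5, 9, 10, 11, 13}
Step 17: union(12, 5) -> merged; set of 12 now {0, 1, 3, 4, 5, 9, 10, 11, 12, 13}
Step 18: find(9) -> no change; set of 9 is {0, 1, 3, 4, 5, 9, 10, 11, 12, 13}
Step 19: union(9, 6) -> merged; set of 9 now {0, 1, 2, 3, 4, 5, 6, 9, 10, 11, 12, 13}
Step 20: union(4, 7) -> merged; set of 4 now {0, 1, 2, 3, 4, 5, 6, 7, 9, 10, 11, 12, 13}
Step 21: union(12, 1) -> already same set; set of 12 now {0, 1, 2, 3, 4, 5, 6, 7, 9, 10, 11, 12, 13}
Step 22: union(0, 13) -> already same set; set of 0 now {0, 1, 2, 3, 4, 5, 6, 7, 9, 10, 11, 12, 13}
Step 23: find(3) -> no change; set of 3 is {0, 1, 2, 3, 4, 5, 6, 7, 9, 10, 11, 12, 13}
Set of 13: {0, 1, 2, 3, 4, 5, 6, 7, 9, 10, 11, 12, 13}; 8 is not a member.

Answer: no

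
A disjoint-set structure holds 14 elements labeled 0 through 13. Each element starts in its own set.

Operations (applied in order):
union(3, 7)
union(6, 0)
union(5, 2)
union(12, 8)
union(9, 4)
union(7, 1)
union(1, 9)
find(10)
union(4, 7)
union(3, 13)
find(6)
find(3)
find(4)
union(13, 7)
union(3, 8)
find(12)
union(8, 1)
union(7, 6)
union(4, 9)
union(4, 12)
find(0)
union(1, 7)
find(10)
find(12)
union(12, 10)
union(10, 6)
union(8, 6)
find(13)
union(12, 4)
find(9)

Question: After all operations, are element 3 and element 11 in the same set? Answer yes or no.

Answer: no

Derivation:
Step 1: union(3, 7) -> merged; set of 3 now {3, 7}
Step 2: union(6, 0) -> merged; set of 6 now {0, 6}
Step 3: union(5, 2) -> merged; set of 5 now {2, 5}
Step 4: union(12, 8) -> merged; set of 12 now {8, 12}
Step 5: union(9, 4) -> merged; set of 9 now {4, 9}
Step 6: union(7, 1) -> merged; set of 7 now {1, 3, 7}
Step 7: union(1, 9) -> merged; set of 1 now {1, 3, 4, 7, 9}
Step 8: find(10) -> no change; set of 10 is {10}
Step 9: union(4, 7) -> already same set; set of 4 now {1, 3, 4, 7, 9}
Step 10: union(3, 13) -> merged; set of 3 now {1, 3, 4, 7, 9, 13}
Step 11: find(6) -> no change; set of 6 is {0, 6}
Step 12: find(3) -> no change; set of 3 is {1, 3, 4, 7, 9, 13}
Step 13: find(4) -> no change; set of 4 is {1, 3, 4, 7, 9, 13}
Step 14: union(13, 7) -> already same set; set of 13 now {1, 3, 4, 7, 9, 13}
Step 15: union(3, 8) -> merged; set of 3 now {1, 3, 4, 7, 8, 9, 12, 13}
Step 16: find(12) -> no change; set of 12 is {1, 3, 4, 7, 8, 9, 12, 13}
Step 17: union(8, 1) -> already same set; set of 8 now {1, 3, 4, 7, 8, 9, 12, 13}
Step 18: union(7, 6) -> merged; set of 7 now {0, 1, 3, 4, 6, 7, 8, 9, 12, 13}
Step 19: union(4, 9) -> already same set; set of 4 now {0, 1, 3, 4, 6, 7, 8, 9, 12, 13}
Step 20: union(4, 12) -> already same set; set of 4 now {0, 1, 3, 4, 6, 7, 8, 9, 12, 13}
Step 21: find(0) -> no change; set of 0 is {0, 1, 3, 4, 6, 7, 8, 9, 12, 13}
Step 22: union(1, 7) -> already same set; set of 1 now {0, 1, 3, 4, 6, 7, 8, 9, 12, 13}
Step 23: find(10) -> no change; set of 10 is {10}
Step 24: find(12) -> no change; set of 12 is {0, 1, 3, 4, 6, 7, 8, 9, 12, 13}
Step 25: union(12, 10) -> merged; set of 12 now {0, 1, 3, 4, 6, 7, 8, 9, 10, 12, 13}
Step 26: union(10, 6) -> already same set; set of 10 now {0, 1, 3, 4, 6, 7, 8, 9, 10, 12, 13}
Step 27: union(8, 6) -> already same set; set of 8 now {0, 1, 3, 4, 6, 7, 8, 9, 10, 12, 13}
Step 28: find(13) -> no change; set of 13 is {0, 1, 3, 4, 6, 7, 8, 9, 10, 12, 13}
Step 29: union(12, 4) -> already same set; set of 12 now {0, 1, 3, 4, 6, 7, 8, 9, 10, 12, 13}
Step 30: find(9) -> no change; set of 9 is {0, 1, 3, 4, 6, 7, 8, 9, 10, 12, 13}
Set of 3: {0, 1, 3, 4, 6, 7, 8, 9, 10, 12, 13}; 11 is not a member.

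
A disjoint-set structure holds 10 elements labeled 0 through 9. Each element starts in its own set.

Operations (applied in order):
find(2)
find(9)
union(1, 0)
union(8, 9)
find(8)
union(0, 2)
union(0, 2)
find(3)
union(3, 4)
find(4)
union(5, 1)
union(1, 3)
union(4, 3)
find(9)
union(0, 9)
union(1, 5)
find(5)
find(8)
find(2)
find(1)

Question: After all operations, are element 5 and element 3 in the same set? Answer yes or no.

Step 1: find(2) -> no change; set of 2 is {2}
Step 2: find(9) -> no change; set of 9 is {9}
Step 3: union(1, 0) -> merged; set of 1 now {0, 1}
Step 4: union(8, 9) -> merged; set of 8 now {8, 9}
Step 5: find(8) -> no change; set of 8 is {8, 9}
Step 6: union(0, 2) -> merged; set of 0 now {0, 1, 2}
Step 7: union(0, 2) -> already same set; set of 0 now {0, 1, 2}
Step 8: find(3) -> no change; set of 3 is {3}
Step 9: union(3, 4) -> merged; set of 3 now {3, 4}
Step 10: find(4) -> no change; set of 4 is {3, 4}
Step 11: union(5, 1) -> merged; set of 5 now {0, 1, 2, 5}
Step 12: union(1, 3) -> merged; set of 1 now {0, 1, 2, 3, 4, 5}
Step 13: union(4, 3) -> already same set; set of 4 now {0, 1, 2, 3, 4, 5}
Step 14: find(9) -> no change; set of 9 is {8, 9}
Step 15: union(0, 9) -> merged; set of 0 now {0, 1, 2, 3, 4, 5, 8, 9}
Step 16: union(1, 5) -> already same set; set of 1 now {0, 1, 2, 3, 4, 5, 8, 9}
Step 17: find(5) -> no change; set of 5 is {0, 1, 2, 3, 4, 5, 8, 9}
Step 18: find(8) -> no change; set of 8 is {0, 1, 2, 3, 4, 5, 8, 9}
Step 19: find(2) -> no change; set of 2 is {0, 1, 2, 3, 4, 5, 8, 9}
Step 20: find(1) -> no change; set of 1 is {0, 1, 2, 3, 4, 5, 8, 9}
Set of 5: {0, 1, 2, 3, 4, 5, 8, 9}; 3 is a member.

Answer: yes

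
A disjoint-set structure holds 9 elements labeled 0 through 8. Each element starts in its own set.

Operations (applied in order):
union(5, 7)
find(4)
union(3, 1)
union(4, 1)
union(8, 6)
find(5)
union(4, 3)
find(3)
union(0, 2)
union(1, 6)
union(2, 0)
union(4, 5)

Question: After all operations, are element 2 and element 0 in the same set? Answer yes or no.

Step 1: union(5, 7) -> merged; set of 5 now {5, 7}
Step 2: find(4) -> no change; set of 4 is {4}
Step 3: union(3, 1) -> merged; set of 3 now {1, 3}
Step 4: union(4, 1) -> merged; set of 4 now {1, 3, 4}
Step 5: union(8, 6) -> merged; set of 8 now {6, 8}
Step 6: find(5) -> no change; set of 5 is {5, 7}
Step 7: union(4, 3) -> already same set; set of 4 now {1, 3, 4}
Step 8: find(3) -> no change; set of 3 is {1, 3, 4}
Step 9: union(0, 2) -> merged; set of 0 now {0, 2}
Step 10: union(1, 6) -> merged; set of 1 now {1, 3, 4, 6, 8}
Step 11: union(2, 0) -> already same set; set of 2 now {0, 2}
Step 12: union(4, 5) -> merged; set of 4 now {1, 3, 4, 5, 6, 7, 8}
Set of 2: {0, 2}; 0 is a member.

Answer: yes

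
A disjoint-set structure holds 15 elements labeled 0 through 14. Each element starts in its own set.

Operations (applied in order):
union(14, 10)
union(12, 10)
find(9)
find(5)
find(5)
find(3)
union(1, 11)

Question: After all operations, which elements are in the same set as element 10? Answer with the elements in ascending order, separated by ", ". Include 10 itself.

Answer: 10, 12, 14

Derivation:
Step 1: union(14, 10) -> merged; set of 14 now {10, 14}
Step 2: union(12, 10) -> merged; set of 12 now {10, 12, 14}
Step 3: find(9) -> no change; set of 9 is {9}
Step 4: find(5) -> no change; set of 5 is {5}
Step 5: find(5) -> no change; set of 5 is {5}
Step 6: find(3) -> no change; set of 3 is {3}
Step 7: union(1, 11) -> merged; set of 1 now {1, 11}
Component of 10: {10, 12, 14}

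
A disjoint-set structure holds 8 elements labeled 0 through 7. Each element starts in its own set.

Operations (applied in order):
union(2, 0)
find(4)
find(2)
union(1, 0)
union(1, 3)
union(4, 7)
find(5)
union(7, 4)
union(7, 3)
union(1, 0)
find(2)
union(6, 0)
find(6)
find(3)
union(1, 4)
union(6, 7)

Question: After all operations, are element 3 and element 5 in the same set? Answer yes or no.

Step 1: union(2, 0) -> merged; set of 2 now {0, 2}
Step 2: find(4) -> no change; set of 4 is {4}
Step 3: find(2) -> no change; set of 2 is {0, 2}
Step 4: union(1, 0) -> merged; set of 1 now {0, 1, 2}
Step 5: union(1, 3) -> merged; set of 1 now {0, 1, 2, 3}
Step 6: union(4, 7) -> merged; set of 4 now {4, 7}
Step 7: find(5) -> no change; set of 5 is {5}
Step 8: union(7, 4) -> already same set; set of 7 now {4, 7}
Step 9: union(7, 3) -> merged; set of 7 now {0, 1, 2, 3, 4, 7}
Step 10: union(1, 0) -> already same set; set of 1 now {0, 1, 2, 3, 4, 7}
Step 11: find(2) -> no change; set of 2 is {0, 1, 2, 3, 4, 7}
Step 12: union(6, 0) -> merged; set of 6 now {0, 1, 2, 3, 4, 6, 7}
Step 13: find(6) -> no change; set of 6 is {0, 1, 2, 3, 4, 6, 7}
Step 14: find(3) -> no change; set of 3 is {0, 1, 2, 3, 4, 6, 7}
Step 15: union(1, 4) -> already same set; set of 1 now {0, 1, 2, 3, 4, 6, 7}
Step 16: union(6, 7) -> already same set; set of 6 now {0, 1, 2, 3, 4, 6, 7}
Set of 3: {0, 1, 2, 3, 4, 6, 7}; 5 is not a member.

Answer: no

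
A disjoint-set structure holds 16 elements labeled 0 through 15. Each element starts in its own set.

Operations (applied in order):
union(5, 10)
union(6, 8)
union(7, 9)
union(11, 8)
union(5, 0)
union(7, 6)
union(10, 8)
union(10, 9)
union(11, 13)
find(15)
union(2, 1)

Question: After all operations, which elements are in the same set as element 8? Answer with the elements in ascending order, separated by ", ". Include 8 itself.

Step 1: union(5, 10) -> merged; set of 5 now {5, 10}
Step 2: union(6, 8) -> merged; set of 6 now {6, 8}
Step 3: union(7, 9) -> merged; set of 7 now {7, 9}
Step 4: union(11, 8) -> merged; set of 11 now {6, 8, 11}
Step 5: union(5, 0) -> merged; set of 5 now {0, 5, 10}
Step 6: union(7, 6) -> merged; set of 7 now {6, 7, 8, 9, 11}
Step 7: union(10, 8) -> merged; set of 10 now {0, 5, 6, 7, 8, 9, 10, 11}
Step 8: union(10, 9) -> already same set; set of 10 now {0, 5, 6, 7, 8, 9, 10, 11}
Step 9: union(11, 13) -> merged; set of 11 now {0, 5, 6, 7, 8, 9, 10, 11, 13}
Step 10: find(15) -> no change; set of 15 is {15}
Step 11: union(2, 1) -> merged; set of 2 now {1, 2}
Component of 8: {0, 5, 6, 7, 8, 9, 10, 11, 13}

Answer: 0, 5, 6, 7, 8, 9, 10, 11, 13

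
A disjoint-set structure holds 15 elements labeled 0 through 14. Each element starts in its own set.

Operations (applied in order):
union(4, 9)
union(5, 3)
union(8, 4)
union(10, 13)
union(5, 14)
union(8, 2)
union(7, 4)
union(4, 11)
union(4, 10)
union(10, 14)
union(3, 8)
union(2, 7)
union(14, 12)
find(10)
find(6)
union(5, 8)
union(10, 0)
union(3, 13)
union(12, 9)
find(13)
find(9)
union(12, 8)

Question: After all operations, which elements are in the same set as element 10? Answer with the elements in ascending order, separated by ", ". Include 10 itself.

Answer: 0, 2, 3, 4, 5, 7, 8, 9, 10, 11, 12, 13, 14

Derivation:
Step 1: union(4, 9) -> merged; set of 4 now {4, 9}
Step 2: union(5, 3) -> merged; set of 5 now {3, 5}
Step 3: union(8, 4) -> merged; set of 8 now {4, 8, 9}
Step 4: union(10, 13) -> merged; set of 10 now {10, 13}
Step 5: union(5, 14) -> merged; set of 5 now {3, 5, 14}
Step 6: union(8, 2) -> merged; set of 8 now {2, 4, 8, 9}
Step 7: union(7, 4) -> merged; set of 7 now {2, 4, 7, 8, 9}
Step 8: union(4, 11) -> merged; set of 4 now {2, 4, 7, 8, 9, 11}
Step 9: union(4, 10) -> merged; set of 4 now {2, 4, 7, 8, 9, 10, 11, 13}
Step 10: union(10, 14) -> merged; set of 10 now {2, 3, 4, 5, 7, 8, 9, 10, 11, 13, 14}
Step 11: union(3, 8) -> already same set; set of 3 now {2, 3, 4, 5, 7, 8, 9, 10, 11, 13, 14}
Step 12: union(2, 7) -> already same set; set of 2 now {2, 3, 4, 5, 7, 8, 9, 10, 11, 13, 14}
Step 13: union(14, 12) -> merged; set of 14 now {2, 3, 4, 5, 7, 8, 9, 10, 11, 12, 13, 14}
Step 14: find(10) -> no change; set of 10 is {2, 3, 4, 5, 7, 8, 9, 10, 11, 12, 13, 14}
Step 15: find(6) -> no change; set of 6 is {6}
Step 16: union(5, 8) -> already same set; set of 5 now {2, 3, 4, 5, 7, 8, 9, 10, 11, 12, 13, 14}
Step 17: union(10, 0) -> merged; set of 10 now {0, 2, 3, 4, 5, 7, 8, 9, 10, 11, 12, 13, 14}
Step 18: union(3, 13) -> already same set; set of 3 now {0, 2, 3, 4, 5, 7, 8, 9, 10, 11, 12, 13, 14}
Step 19: union(12, 9) -> already same set; set of 12 now {0, 2, 3, 4, 5, 7, 8, 9, 10, 11, 12, 13, 14}
Step 20: find(13) -> no change; set of 13 is {0, 2, 3, 4, 5, 7, 8, 9, 10, 11, 12, 13, 14}
Step 21: find(9) -> no change; set of 9 is {0, 2, 3, 4, 5, 7, 8, 9, 10, 11, 12, 13, 14}
Step 22: union(12, 8) -> already same set; set of 12 now {0, 2, 3, 4, 5, 7, 8, 9, 10, 11, 12, 13, 14}
Component of 10: {0, 2, 3, 4, 5, 7, 8, 9, 10, 11, 12, 13, 14}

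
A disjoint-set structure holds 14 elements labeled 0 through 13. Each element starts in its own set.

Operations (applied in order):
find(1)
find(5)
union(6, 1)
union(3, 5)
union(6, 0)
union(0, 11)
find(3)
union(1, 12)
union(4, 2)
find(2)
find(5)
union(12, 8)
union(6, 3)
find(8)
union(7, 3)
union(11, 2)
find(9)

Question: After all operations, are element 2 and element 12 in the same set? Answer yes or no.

Step 1: find(1) -> no change; set of 1 is {1}
Step 2: find(5) -> no change; set of 5 is {5}
Step 3: union(6, 1) -> merged; set of 6 now {1, 6}
Step 4: union(3, 5) -> merged; set of 3 now {3, 5}
Step 5: union(6, 0) -> merged; set of 6 now {0, 1, 6}
Step 6: union(0, 11) -> merged; set of 0 now {0, 1, 6, 11}
Step 7: find(3) -> no change; set of 3 is {3, 5}
Step 8: union(1, 12) -> merged; set of 1 now {0, 1, 6, 11, 12}
Step 9: union(4, 2) -> merged; set of 4 now {2, 4}
Step 10: find(2) -> no change; set of 2 is {2, 4}
Step 11: find(5) -> no change; set of 5 is {3, 5}
Step 12: union(12, 8) -> merged; set of 12 now {0, 1, 6, 8, 11, 12}
Step 13: union(6, 3) -> merged; set of 6 now {0, 1, 3, 5, 6, 8, 11, 12}
Step 14: find(8) -> no change; set of 8 is {0, 1, 3, 5, 6, 8, 11, 12}
Step 15: union(7, 3) -> merged; set of 7 now {0, 1, 3, 5, 6, 7, 8, 11, 12}
Step 16: union(11, 2) -> merged; set of 11 now {0, 1, 2, 3, 4, 5, 6, 7, 8, 11, 12}
Step 17: find(9) -> no change; set of 9 is {9}
Set of 2: {0, 1, 2, 3, 4, 5, 6, 7, 8, 11, 12}; 12 is a member.

Answer: yes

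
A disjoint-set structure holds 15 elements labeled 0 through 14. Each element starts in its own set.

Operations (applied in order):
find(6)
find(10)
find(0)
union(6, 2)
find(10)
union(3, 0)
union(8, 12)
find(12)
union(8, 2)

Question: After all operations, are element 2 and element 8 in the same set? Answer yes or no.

Answer: yes

Derivation:
Step 1: find(6) -> no change; set of 6 is {6}
Step 2: find(10) -> no change; set of 10 is {10}
Step 3: find(0) -> no change; set of 0 is {0}
Step 4: union(6, 2) -> merged; set of 6 now {2, 6}
Step 5: find(10) -> no change; set of 10 is {10}
Step 6: union(3, 0) -> merged; set of 3 now {0, 3}
Step 7: union(8, 12) -> merged; set of 8 now {8, 12}
Step 8: find(12) -> no change; set of 12 is {8, 12}
Step 9: union(8, 2) -> merged; set of 8 now {2, 6, 8, 12}
Set of 2: {2, 6, 8, 12}; 8 is a member.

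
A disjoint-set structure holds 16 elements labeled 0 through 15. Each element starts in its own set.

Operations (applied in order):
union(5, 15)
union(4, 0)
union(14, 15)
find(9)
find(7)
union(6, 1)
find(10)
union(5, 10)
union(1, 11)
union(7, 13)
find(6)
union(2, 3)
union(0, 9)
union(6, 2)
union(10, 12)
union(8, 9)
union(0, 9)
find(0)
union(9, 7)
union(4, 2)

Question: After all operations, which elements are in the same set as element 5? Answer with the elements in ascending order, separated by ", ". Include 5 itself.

Step 1: union(5, 15) -> merged; set of 5 now {5, 15}
Step 2: union(4, 0) -> merged; set of 4 now {0, 4}
Step 3: union(14, 15) -> merged; set of 14 now {5, 14, 15}
Step 4: find(9) -> no change; set of 9 is {9}
Step 5: find(7) -> no change; set of 7 is {7}
Step 6: union(6, 1) -> merged; set of 6 now {1, 6}
Step 7: find(10) -> no change; set of 10 is {10}
Step 8: union(5, 10) -> merged; set of 5 now {5, 10, 14, 15}
Step 9: union(1, 11) -> merged; set of 1 now {1, 6, 11}
Step 10: union(7, 13) -> merged; set of 7 now {7, 13}
Step 11: find(6) -> no change; set of 6 is {1, 6, 11}
Step 12: union(2, 3) -> merged; set of 2 now {2, 3}
Step 13: union(0, 9) -> merged; set of 0 now {0, 4, 9}
Step 14: union(6, 2) -> merged; set of 6 now {1, 2, 3, 6, 11}
Step 15: union(10, 12) -> merged; set of 10 now {5, 10, 12, 14, 15}
Step 16: union(8, 9) -> merged; set of 8 now {0, 4, 8, 9}
Step 17: union(0, 9) -> already same set; set of 0 now {0, 4, 8, 9}
Step 18: find(0) -> no change; set of 0 is {0, 4, 8, 9}
Step 19: union(9, 7) -> merged; set of 9 now {0, 4, 7, 8, 9, 13}
Step 20: union(4, 2) -> merged; set of 4 now {0, 1, 2, 3, 4, 6, 7, 8, 9, 11, 13}
Component of 5: {5, 10, 12, 14, 15}

Answer: 5, 10, 12, 14, 15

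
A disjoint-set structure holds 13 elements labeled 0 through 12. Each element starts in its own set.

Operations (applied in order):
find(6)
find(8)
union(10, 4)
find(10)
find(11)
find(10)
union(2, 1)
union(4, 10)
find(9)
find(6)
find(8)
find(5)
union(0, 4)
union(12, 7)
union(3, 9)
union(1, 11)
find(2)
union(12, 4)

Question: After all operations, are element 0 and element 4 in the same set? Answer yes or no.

Step 1: find(6) -> no change; set of 6 is {6}
Step 2: find(8) -> no change; set of 8 is {8}
Step 3: union(10, 4) -> merged; set of 10 now {4, 10}
Step 4: find(10) -> no change; set of 10 is {4, 10}
Step 5: find(11) -> no change; set of 11 is {11}
Step 6: find(10) -> no change; set of 10 is {4, 10}
Step 7: union(2, 1) -> merged; set of 2 now {1, 2}
Step 8: union(4, 10) -> already same set; set of 4 now {4, 10}
Step 9: find(9) -> no change; set of 9 is {9}
Step 10: find(6) -> no change; set of 6 is {6}
Step 11: find(8) -> no change; set of 8 is {8}
Step 12: find(5) -> no change; set of 5 is {5}
Step 13: union(0, 4) -> merged; set of 0 now {0, 4, 10}
Step 14: union(12, 7) -> merged; set of 12 now {7, 12}
Step 15: union(3, 9) -> merged; set of 3 now {3, 9}
Step 16: union(1, 11) -> merged; set of 1 now {1, 2, 11}
Step 17: find(2) -> no change; set of 2 is {1, 2, 11}
Step 18: union(12, 4) -> merged; set of 12 now {0, 4, 7, 10, 12}
Set of 0: {0, 4, 7, 10, 12}; 4 is a member.

Answer: yes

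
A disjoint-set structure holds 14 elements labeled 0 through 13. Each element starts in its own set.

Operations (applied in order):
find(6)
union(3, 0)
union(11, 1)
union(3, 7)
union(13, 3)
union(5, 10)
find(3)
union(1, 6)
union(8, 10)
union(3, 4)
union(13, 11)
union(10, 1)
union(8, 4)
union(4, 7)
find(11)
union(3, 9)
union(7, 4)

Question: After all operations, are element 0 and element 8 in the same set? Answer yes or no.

Step 1: find(6) -> no change; set of 6 is {6}
Step 2: union(3, 0) -> merged; set of 3 now {0, 3}
Step 3: union(11, 1) -> merged; set of 11 now {1, 11}
Step 4: union(3, 7) -> merged; set of 3 now {0, 3, 7}
Step 5: union(13, 3) -> merged; set of 13 now {0, 3, 7, 13}
Step 6: union(5, 10) -> merged; set of 5 now {5, 10}
Step 7: find(3) -> no change; set of 3 is {0, 3, 7, 13}
Step 8: union(1, 6) -> merged; set of 1 now {1, 6, 11}
Step 9: union(8, 10) -> merged; set of 8 now {5, 8, 10}
Step 10: union(3, 4) -> merged; set of 3 now {0, 3, 4, 7, 13}
Step 11: union(13, 11) -> merged; set of 13 now {0, 1, 3, 4, 6, 7, 11, 13}
Step 12: union(10, 1) -> merged; set of 10 now {0, 1, 3, 4, 5, 6, 7, 8, 10, 11, 13}
Step 13: union(8, 4) -> already same set; set of 8 now {0, 1, 3, 4, 5, 6, 7, 8, 10, 11, 13}
Step 14: union(4, 7) -> already same set; set of 4 now {0, 1, 3, 4, 5, 6, 7, 8, 10, 11, 13}
Step 15: find(11) -> no change; set of 11 is {0, 1, 3, 4, 5, 6, 7, 8, 10, 11, 13}
Step 16: union(3, 9) -> merged; set of 3 now {0, 1, 3, 4, 5, 6, 7, 8, 9, 10, 11, 13}
Step 17: union(7, 4) -> already same set; set of 7 now {0, 1, 3, 4, 5, 6, 7, 8, 9, 10, 11, 13}
Set of 0: {0, 1, 3, 4, 5, 6, 7, 8, 9, 10, 11, 13}; 8 is a member.

Answer: yes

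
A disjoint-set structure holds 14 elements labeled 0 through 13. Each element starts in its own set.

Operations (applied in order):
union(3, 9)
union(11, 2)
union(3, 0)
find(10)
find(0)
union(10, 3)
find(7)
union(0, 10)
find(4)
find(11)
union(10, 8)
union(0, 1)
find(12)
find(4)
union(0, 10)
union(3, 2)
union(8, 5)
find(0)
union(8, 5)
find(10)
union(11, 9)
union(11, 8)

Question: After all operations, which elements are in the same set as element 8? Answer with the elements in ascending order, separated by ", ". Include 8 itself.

Step 1: union(3, 9) -> merged; set of 3 now {3, 9}
Step 2: union(11, 2) -> merged; set of 11 now {2, 11}
Step 3: union(3, 0) -> merged; set of 3 now {0, 3, 9}
Step 4: find(10) -> no change; set of 10 is {10}
Step 5: find(0) -> no change; set of 0 is {0, 3, 9}
Step 6: union(10, 3) -> merged; set of 10 now {0, 3, 9, 10}
Step 7: find(7) -> no change; set of 7 is {7}
Step 8: union(0, 10) -> already same set; set of 0 now {0, 3, 9, 10}
Step 9: find(4) -> no change; set of 4 is {4}
Step 10: find(11) -> no change; set of 11 is {2, 11}
Step 11: union(10, 8) -> merged; set of 10 now {0, 3, 8, 9, 10}
Step 12: union(0, 1) -> merged; set of 0 now {0, 1, 3, 8, 9, 10}
Step 13: find(12) -> no change; set of 12 is {12}
Step 14: find(4) -> no change; set of 4 is {4}
Step 15: union(0, 10) -> already same set; set of 0 now {0, 1, 3, 8, 9, 10}
Step 16: union(3, 2) -> merged; set of 3 now {0, 1, 2, 3, 8, 9, 10, 11}
Step 17: union(8, 5) -> merged; set of 8 now {0, 1, 2, 3, 5, 8, 9, 10, 11}
Step 18: find(0) -> no change; set of 0 is {0, 1, 2, 3, 5, 8, 9, 10, 11}
Step 19: union(8, 5) -> already same set; set of 8 now {0, 1, 2, 3, 5, 8, 9, 10, 11}
Step 20: find(10) -> no change; set of 10 is {0, 1, 2, 3, 5, 8, 9, 10, 11}
Step 21: union(11, 9) -> already same set; set of 11 now {0, 1, 2, 3, 5, 8, 9, 10, 11}
Step 22: union(11, 8) -> already same set; set of 11 now {0, 1, 2, 3, 5, 8, 9, 10, 11}
Component of 8: {0, 1, 2, 3, 5, 8, 9, 10, 11}

Answer: 0, 1, 2, 3, 5, 8, 9, 10, 11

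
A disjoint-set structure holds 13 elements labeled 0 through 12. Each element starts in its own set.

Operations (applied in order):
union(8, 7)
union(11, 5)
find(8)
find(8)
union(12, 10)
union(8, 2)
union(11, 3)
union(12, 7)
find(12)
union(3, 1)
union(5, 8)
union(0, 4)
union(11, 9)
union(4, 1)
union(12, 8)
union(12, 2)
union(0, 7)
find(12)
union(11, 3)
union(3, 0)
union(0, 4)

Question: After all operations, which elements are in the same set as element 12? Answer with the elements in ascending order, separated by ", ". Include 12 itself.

Step 1: union(8, 7) -> merged; set of 8 now {7, 8}
Step 2: union(11, 5) -> merged; set of 11 now {5, 11}
Step 3: find(8) -> no change; set of 8 is {7, 8}
Step 4: find(8) -> no change; set of 8 is {7, 8}
Step 5: union(12, 10) -> merged; set of 12 now {10, 12}
Step 6: union(8, 2) -> merged; set of 8 now {2, 7, 8}
Step 7: union(11, 3) -> merged; set of 11 now {3, 5, 11}
Step 8: union(12, 7) -> merged; set of 12 now {2, 7, 8, 10, 12}
Step 9: find(12) -> no change; set of 12 is {2, 7, 8, 10, 12}
Step 10: union(3, 1) -> merged; set of 3 now {1, 3, 5, 11}
Step 11: union(5, 8) -> merged; set of 5 now {1, 2, 3, 5, 7, 8, 10, 11, 12}
Step 12: union(0, 4) -> merged; set of 0 now {0, 4}
Step 13: union(11, 9) -> merged; set of 11 now {1, 2, 3, 5, 7, 8, 9, 10, 11, 12}
Step 14: union(4, 1) -> merged; set of 4 now {0, 1, 2, 3, 4, 5, 7, 8, 9, 10, 11, 12}
Step 15: union(12, 8) -> already same set; set of 12 now {0, 1, 2, 3, 4, 5, 7, 8, 9, 10, 11, 12}
Step 16: union(12, 2) -> already same set; set of 12 now {0, 1, 2, 3, 4, 5, 7, 8, 9, 10, 11, 12}
Step 17: union(0, 7) -> already same set; set of 0 now {0, 1, 2, 3, 4, 5, 7, 8, 9, 10, 11, 12}
Step 18: find(12) -> no change; set of 12 is {0, 1, 2, 3, 4, 5, 7, 8, 9, 10, 11, 12}
Step 19: union(11, 3) -> already same set; set of 11 now {0, 1, 2, 3, 4, 5, 7, 8, 9, 10, 11, 12}
Step 20: union(3, 0) -> already same set; set of 3 now {0, 1, 2, 3, 4, 5, 7, 8, 9, 10, 11, 12}
Step 21: union(0, 4) -> already same set; set of 0 now {0, 1, 2, 3, 4, 5, 7, 8, 9, 10, 11, 12}
Component of 12: {0, 1, 2, 3, 4, 5, 7, 8, 9, 10, 11, 12}

Answer: 0, 1, 2, 3, 4, 5, 7, 8, 9, 10, 11, 12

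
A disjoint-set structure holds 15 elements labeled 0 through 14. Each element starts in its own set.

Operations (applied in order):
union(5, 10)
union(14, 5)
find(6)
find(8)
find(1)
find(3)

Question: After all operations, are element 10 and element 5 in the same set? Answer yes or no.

Answer: yes

Derivation:
Step 1: union(5, 10) -> merged; set of 5 now {5, 10}
Step 2: union(14, 5) -> merged; set of 14 now {5, 10, 14}
Step 3: find(6) -> no change; set of 6 is {6}
Step 4: find(8) -> no change; set of 8 is {8}
Step 5: find(1) -> no change; set of 1 is {1}
Step 6: find(3) -> no change; set of 3 is {3}
Set of 10: {5, 10, 14}; 5 is a member.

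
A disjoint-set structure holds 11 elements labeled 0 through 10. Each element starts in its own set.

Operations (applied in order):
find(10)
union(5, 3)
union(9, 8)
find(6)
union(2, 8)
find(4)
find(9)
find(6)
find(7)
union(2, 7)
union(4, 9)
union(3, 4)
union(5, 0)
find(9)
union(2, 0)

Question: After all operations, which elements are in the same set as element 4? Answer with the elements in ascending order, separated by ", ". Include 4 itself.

Step 1: find(10) -> no change; set of 10 is {10}
Step 2: union(5, 3) -> merged; set of 5 now {3, 5}
Step 3: union(9, 8) -> merged; set of 9 now {8, 9}
Step 4: find(6) -> no change; set of 6 is {6}
Step 5: union(2, 8) -> merged; set of 2 now {2, 8, 9}
Step 6: find(4) -> no change; set of 4 is {4}
Step 7: find(9) -> no change; set of 9 is {2, 8, 9}
Step 8: find(6) -> no change; set of 6 is {6}
Step 9: find(7) -> no change; set of 7 is {7}
Step 10: union(2, 7) -> merged; set of 2 now {2, 7, 8, 9}
Step 11: union(4, 9) -> merged; set of 4 now {2, 4, 7, 8, 9}
Step 12: union(3, 4) -> merged; set of 3 now {2, 3, 4, 5, 7, 8, 9}
Step 13: union(5, 0) -> merged; set of 5 now {0, 2, 3, 4, 5, 7, 8, 9}
Step 14: find(9) -> no change; set of 9 is {0, 2, 3, 4, 5, 7, 8, 9}
Step 15: union(2, 0) -> already same set; set of 2 now {0, 2, 3, 4, 5, 7, 8, 9}
Component of 4: {0, 2, 3, 4, 5, 7, 8, 9}

Answer: 0, 2, 3, 4, 5, 7, 8, 9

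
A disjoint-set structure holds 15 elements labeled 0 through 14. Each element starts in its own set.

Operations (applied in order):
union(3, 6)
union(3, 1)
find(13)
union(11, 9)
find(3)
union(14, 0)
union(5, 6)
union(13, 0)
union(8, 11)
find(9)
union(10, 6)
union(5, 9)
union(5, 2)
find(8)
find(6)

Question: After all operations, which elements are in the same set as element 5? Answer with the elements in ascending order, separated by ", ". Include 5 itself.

Answer: 1, 2, 3, 5, 6, 8, 9, 10, 11

Derivation:
Step 1: union(3, 6) -> merged; set of 3 now {3, 6}
Step 2: union(3, 1) -> merged; set of 3 now {1, 3, 6}
Step 3: find(13) -> no change; set of 13 is {13}
Step 4: union(11, 9) -> merged; set of 11 now {9, 11}
Step 5: find(3) -> no change; set of 3 is {1, 3, 6}
Step 6: union(14, 0) -> merged; set of 14 now {0, 14}
Step 7: union(5, 6) -> merged; set of 5 now {1, 3, 5, 6}
Step 8: union(13, 0) -> merged; set of 13 now {0, 13, 14}
Step 9: union(8, 11) -> merged; set of 8 now {8, 9, 11}
Step 10: find(9) -> no change; set of 9 is {8, 9, 11}
Step 11: union(10, 6) -> merged; set of 10 now {1, 3, 5, 6, 10}
Step 12: union(5, 9) -> merged; set of 5 now {1, 3, 5, 6, 8, 9, 10, 11}
Step 13: union(5, 2) -> merged; set of 5 now {1, 2, 3, 5, 6, 8, 9, 10, 11}
Step 14: find(8) -> no change; set of 8 is {1, 2, 3, 5, 6, 8, 9, 10, 11}
Step 15: find(6) -> no change; set of 6 is {1, 2, 3, 5, 6, 8, 9, 10, 11}
Component of 5: {1, 2, 3, 5, 6, 8, 9, 10, 11}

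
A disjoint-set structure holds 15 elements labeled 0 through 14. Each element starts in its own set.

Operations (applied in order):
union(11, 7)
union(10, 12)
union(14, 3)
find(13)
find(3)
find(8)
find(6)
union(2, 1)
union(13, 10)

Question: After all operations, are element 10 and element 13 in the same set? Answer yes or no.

Answer: yes

Derivation:
Step 1: union(11, 7) -> merged; set of 11 now {7, 11}
Step 2: union(10, 12) -> merged; set of 10 now {10, 12}
Step 3: union(14, 3) -> merged; set of 14 now {3, 14}
Step 4: find(13) -> no change; set of 13 is {13}
Step 5: find(3) -> no change; set of 3 is {3, 14}
Step 6: find(8) -> no change; set of 8 is {8}
Step 7: find(6) -> no change; set of 6 is {6}
Step 8: union(2, 1) -> merged; set of 2 now {1, 2}
Step 9: union(13, 10) -> merged; set of 13 now {10, 12, 13}
Set of 10: {10, 12, 13}; 13 is a member.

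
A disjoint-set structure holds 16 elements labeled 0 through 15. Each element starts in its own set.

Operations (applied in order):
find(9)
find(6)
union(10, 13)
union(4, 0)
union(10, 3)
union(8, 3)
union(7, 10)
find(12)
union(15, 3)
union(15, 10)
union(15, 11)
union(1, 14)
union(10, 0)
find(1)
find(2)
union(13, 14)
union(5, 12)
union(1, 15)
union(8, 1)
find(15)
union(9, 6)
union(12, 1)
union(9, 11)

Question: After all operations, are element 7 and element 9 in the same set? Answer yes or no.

Answer: yes

Derivation:
Step 1: find(9) -> no change; set of 9 is {9}
Step 2: find(6) -> no change; set of 6 is {6}
Step 3: union(10, 13) -> merged; set of 10 now {10, 13}
Step 4: union(4, 0) -> merged; set of 4 now {0, 4}
Step 5: union(10, 3) -> merged; set of 10 now {3, 10, 13}
Step 6: union(8, 3) -> merged; set of 8 now {3, 8, 10, 13}
Step 7: union(7, 10) -> merged; set of 7 now {3, 7, 8, 10, 13}
Step 8: find(12) -> no change; set of 12 is {12}
Step 9: union(15, 3) -> merged; set of 15 now {3, 7, 8, 10, 13, 15}
Step 10: union(15, 10) -> already same set; set of 15 now {3, 7, 8, 10, 13, 15}
Step 11: union(15, 11) -> merged; set of 15 now {3, 7, 8, 10, 11, 13, 15}
Step 12: union(1, 14) -> merged; set of 1 now {1, 14}
Step 13: union(10, 0) -> merged; set of 10 now {0, 3, 4, 7, 8, 10, 11, 13, 15}
Step 14: find(1) -> no change; set of 1 is {1, 14}
Step 15: find(2) -> no change; set of 2 is {2}
Step 16: union(13, 14) -> merged; set of 13 now {0, 1, 3, 4, 7, 8, 10, 11, 13, 14, 15}
Step 17: union(5, 12) -> merged; set of 5 now {5, 12}
Step 18: union(1, 15) -> already same set; set of 1 now {0, 1, 3, 4, 7, 8, 10, 11, 13, 14, 15}
Step 19: union(8, 1) -> already same set; set of 8 now {0, 1, 3, 4, 7, 8, 10, 11, 13, 14, 15}
Step 20: find(15) -> no change; set of 15 is {0, 1, 3, 4, 7, 8, 10, 11, 13, 14, 15}
Step 21: union(9, 6) -> merged; set of 9 now {6, 9}
Step 22: union(12, 1) -> merged; set of 12 now {0, 1, 3, 4, 5, 7, 8, 10, 11, 12, 13, 14, 15}
Step 23: union(9, 11) -> merged; set of 9 now {0, 1, 3, 4, 5, 6, 7, 8, 9, 10, 11, 12, 13, 14, 15}
Set of 7: {0, 1, 3, 4, 5, 6, 7, 8, 9, 10, 11, 12, 13, 14, 15}; 9 is a member.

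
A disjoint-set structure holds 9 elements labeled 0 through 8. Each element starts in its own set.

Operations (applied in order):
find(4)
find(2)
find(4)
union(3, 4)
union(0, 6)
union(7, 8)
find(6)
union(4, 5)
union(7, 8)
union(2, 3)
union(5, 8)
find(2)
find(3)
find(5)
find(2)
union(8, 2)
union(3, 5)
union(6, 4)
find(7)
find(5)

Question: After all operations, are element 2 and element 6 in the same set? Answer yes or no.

Step 1: find(4) -> no change; set of 4 is {4}
Step 2: find(2) -> no change; set of 2 is {2}
Step 3: find(4) -> no change; set of 4 is {4}
Step 4: union(3, 4) -> merged; set of 3 now {3, 4}
Step 5: union(0, 6) -> merged; set of 0 now {0, 6}
Step 6: union(7, 8) -> merged; set of 7 now {7, 8}
Step 7: find(6) -> no change; set of 6 is {0, 6}
Step 8: union(4, 5) -> merged; set of 4 now {3, 4, 5}
Step 9: union(7, 8) -> already same set; set of 7 now {7, 8}
Step 10: union(2, 3) -> merged; set of 2 now {2, 3, 4, 5}
Step 11: union(5, 8) -> merged; set of 5 now {2, 3, 4, 5, 7, 8}
Step 12: find(2) -> no change; set of 2 is {2, 3, 4, 5, 7, 8}
Step 13: find(3) -> no change; set of 3 is {2, 3, 4, 5, 7, 8}
Step 14: find(5) -> no change; set of 5 is {2, 3, 4, 5, 7, 8}
Step 15: find(2) -> no change; set of 2 is {2, 3, 4, 5, 7, 8}
Step 16: union(8, 2) -> already same set; set of 8 now {2, 3, 4, 5, 7, 8}
Step 17: union(3, 5) -> already same set; set of 3 now {2, 3, 4, 5, 7, 8}
Step 18: union(6, 4) -> merged; set of 6 now {0, 2, 3, 4, 5, 6, 7, 8}
Step 19: find(7) -> no change; set of 7 is {0, 2, 3, 4, 5, 6, 7, 8}
Step 20: find(5) -> no change; set of 5 is {0, 2, 3, 4, 5, 6, 7, 8}
Set of 2: {0, 2, 3, 4, 5, 6, 7, 8}; 6 is a member.

Answer: yes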